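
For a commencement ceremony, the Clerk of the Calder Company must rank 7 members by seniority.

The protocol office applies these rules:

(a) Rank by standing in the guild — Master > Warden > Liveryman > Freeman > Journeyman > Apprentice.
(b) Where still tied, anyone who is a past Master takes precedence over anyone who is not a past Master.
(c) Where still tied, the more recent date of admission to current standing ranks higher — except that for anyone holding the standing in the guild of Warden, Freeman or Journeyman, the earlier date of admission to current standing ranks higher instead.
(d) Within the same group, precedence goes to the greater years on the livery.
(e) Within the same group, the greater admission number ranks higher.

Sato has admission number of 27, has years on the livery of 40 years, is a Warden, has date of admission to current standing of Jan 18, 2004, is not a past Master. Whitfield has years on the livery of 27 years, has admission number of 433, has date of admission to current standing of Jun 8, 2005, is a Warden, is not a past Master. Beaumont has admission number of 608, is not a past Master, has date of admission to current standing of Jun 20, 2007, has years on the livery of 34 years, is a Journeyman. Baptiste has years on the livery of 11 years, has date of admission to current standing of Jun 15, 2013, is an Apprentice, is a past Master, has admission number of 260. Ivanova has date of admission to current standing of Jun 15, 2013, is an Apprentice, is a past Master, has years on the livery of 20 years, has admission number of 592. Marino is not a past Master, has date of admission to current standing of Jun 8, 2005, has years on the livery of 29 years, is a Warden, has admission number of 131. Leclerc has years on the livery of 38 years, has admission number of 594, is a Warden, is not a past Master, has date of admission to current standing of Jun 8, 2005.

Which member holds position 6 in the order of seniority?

By standing in the guild: Sato, Leclerc, Marino and Whitfield (Warden); then Beaumont (Journeyman); then Ivanova and Baptiste (Apprentice).
Sato, Leclerc, Marino and Whitfield are each not a past Master, so the next rule applies.
Among Sato, Leclerc, Marino and Whitfield, by date of admission to current standing (earlier first) (reversed rule for this group): Sato (Jan 18, 2004) before Leclerc, Marino and Whitfield (Jun 8, 2005).
Among Leclerc, Marino and Whitfield, by years on the livery (higher first): Leclerc (38 years) before Marino (29 years) before Whitfield (27 years).
Ivanova and Baptiste are each a past Master, so the next rule applies.
Ivanova and Baptiste both have date of admission to current standing Jun 15, 2013, so the next rule applies.
Among Ivanova and Baptiste, by years on the livery (higher first): Ivanova (20 years) before Baptiste (11 years).
Order: Sato, Leclerc, Marino, Whitfield, Beaumont, Ivanova, Baptiste.

Ivanova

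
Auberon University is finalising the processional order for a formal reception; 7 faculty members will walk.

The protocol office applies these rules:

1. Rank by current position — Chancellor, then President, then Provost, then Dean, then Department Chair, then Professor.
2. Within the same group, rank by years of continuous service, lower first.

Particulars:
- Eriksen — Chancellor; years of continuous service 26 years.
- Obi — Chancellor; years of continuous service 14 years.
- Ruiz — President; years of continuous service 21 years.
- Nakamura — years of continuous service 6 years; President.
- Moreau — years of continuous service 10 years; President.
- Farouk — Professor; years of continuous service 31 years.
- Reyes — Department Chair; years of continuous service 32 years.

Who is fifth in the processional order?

By current position: Obi and Eriksen (Chancellor); then Nakamura, Moreau and Ruiz (President); then Reyes (Department Chair); then Farouk (Professor).
Among Obi and Eriksen, by years of continuous service (lower first): Obi (14 years) before Eriksen (26 years).
Among Nakamura, Moreau and Ruiz, by years of continuous service (lower first): Nakamura (6 years) before Moreau (10 years) before Ruiz (21 years).
Order: Obi, Eriksen, Nakamura, Moreau, Ruiz, Reyes, Farouk.

Ruiz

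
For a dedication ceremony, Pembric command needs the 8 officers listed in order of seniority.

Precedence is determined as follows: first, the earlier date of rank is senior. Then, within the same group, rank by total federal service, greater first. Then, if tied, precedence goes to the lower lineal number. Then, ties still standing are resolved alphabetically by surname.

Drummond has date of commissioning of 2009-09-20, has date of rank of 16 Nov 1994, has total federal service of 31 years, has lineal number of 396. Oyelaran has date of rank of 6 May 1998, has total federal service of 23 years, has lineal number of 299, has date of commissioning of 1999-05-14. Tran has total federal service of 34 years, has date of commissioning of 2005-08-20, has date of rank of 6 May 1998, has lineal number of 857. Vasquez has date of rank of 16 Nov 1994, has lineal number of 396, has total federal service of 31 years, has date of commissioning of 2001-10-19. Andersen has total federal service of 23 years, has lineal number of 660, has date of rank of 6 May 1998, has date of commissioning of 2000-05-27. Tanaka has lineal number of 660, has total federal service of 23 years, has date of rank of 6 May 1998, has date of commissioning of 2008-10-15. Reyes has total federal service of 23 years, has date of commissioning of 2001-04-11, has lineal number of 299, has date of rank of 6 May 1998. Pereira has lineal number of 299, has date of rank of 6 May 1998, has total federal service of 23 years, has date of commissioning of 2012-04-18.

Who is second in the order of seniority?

Vasquez

By date of rank (earlier first): Drummond and Vasquez (both 16 Nov 1994); then Tran, Oyelaran, Pereira, Reyes, Andersen and Tanaka (each 6 May 1998).
Drummond and Vasquez both have total federal service 31 years, so the next rule applies.
Drummond and Vasquez both have lineal number 396, so the next rule applies.
Among Drummond and Vasquez, alphabetically by surname: Drummond before Vasquez.
Among Tran, Oyelaran, Pereira, Reyes, Andersen and Tanaka, by total federal service (higher first): Tran (34 years) before Oyelaran, Pereira, Reyes, Andersen and Tanaka (23 years).
Among Oyelaran, Pereira, Reyes, Andersen and Tanaka, by lineal number (lower first): Oyelaran, Pereira and Reyes (299) before Andersen and Tanaka (660).
Among Oyelaran, Pereira and Reyes, alphabetically by surname: Oyelaran before Pereira before Reyes.
Among Andersen and Tanaka, alphabetically by surname: Andersen before Tanaka.
Order: Drummond, Vasquez, Tran, Oyelaran, Pereira, Reyes, Andersen, Tanaka.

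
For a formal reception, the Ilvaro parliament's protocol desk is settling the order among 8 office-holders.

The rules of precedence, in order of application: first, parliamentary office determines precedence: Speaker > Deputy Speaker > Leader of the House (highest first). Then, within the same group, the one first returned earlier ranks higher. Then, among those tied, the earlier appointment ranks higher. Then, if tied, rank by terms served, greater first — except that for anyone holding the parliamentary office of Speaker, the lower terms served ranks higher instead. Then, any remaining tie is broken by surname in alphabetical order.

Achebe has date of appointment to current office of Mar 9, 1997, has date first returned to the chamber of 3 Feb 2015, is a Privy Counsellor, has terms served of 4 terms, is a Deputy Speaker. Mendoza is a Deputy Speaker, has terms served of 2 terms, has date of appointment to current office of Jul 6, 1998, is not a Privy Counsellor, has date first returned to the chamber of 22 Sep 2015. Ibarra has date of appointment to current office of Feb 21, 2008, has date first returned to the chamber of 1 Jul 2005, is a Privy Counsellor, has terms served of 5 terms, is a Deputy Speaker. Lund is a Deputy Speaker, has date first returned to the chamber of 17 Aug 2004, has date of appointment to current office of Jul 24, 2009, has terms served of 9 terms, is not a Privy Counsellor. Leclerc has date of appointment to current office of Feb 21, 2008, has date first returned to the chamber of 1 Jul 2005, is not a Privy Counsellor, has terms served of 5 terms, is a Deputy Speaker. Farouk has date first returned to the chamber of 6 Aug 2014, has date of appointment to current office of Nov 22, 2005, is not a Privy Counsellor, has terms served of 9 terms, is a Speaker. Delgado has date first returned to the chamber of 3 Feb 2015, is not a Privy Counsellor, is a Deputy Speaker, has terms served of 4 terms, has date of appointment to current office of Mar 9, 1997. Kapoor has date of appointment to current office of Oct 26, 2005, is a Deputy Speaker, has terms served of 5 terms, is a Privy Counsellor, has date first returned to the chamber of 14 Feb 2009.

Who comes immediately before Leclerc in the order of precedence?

By parliamentary office: Farouk (Speaker); then Lund, Ibarra, Leclerc, Kapoor, Achebe, Delgado and Mendoza (Deputy Speaker).
Among Lund, Ibarra, Leclerc, Kapoor, Achebe, Delgado and Mendoza, by date first returned to the chamber (earlier first): Lund (17 Aug 2004) before Ibarra and Leclerc (1 Jul 2005) before Kapoor (14 Feb 2009) before Achebe and Delgado (3 Feb 2015) before Mendoza (22 Sep 2015).
Ibarra and Leclerc both have date of appointment to current office Feb 21, 2008, so the next rule applies.
Ibarra and Leclerc both have terms served 5 terms, so the next rule applies.
Among Ibarra and Leclerc, alphabetically by surname: Ibarra before Leclerc.
Achebe and Delgado both have date of appointment to current office Mar 9, 1997, so the next rule applies.
Achebe and Delgado both have terms served 4 terms, so the next rule applies.
Among Achebe and Delgado, alphabetically by surname: Achebe before Delgado.
Order: Farouk, Lund, Ibarra, Leclerc, Kapoor, Achebe, Delgado, Mendoza.

Ibarra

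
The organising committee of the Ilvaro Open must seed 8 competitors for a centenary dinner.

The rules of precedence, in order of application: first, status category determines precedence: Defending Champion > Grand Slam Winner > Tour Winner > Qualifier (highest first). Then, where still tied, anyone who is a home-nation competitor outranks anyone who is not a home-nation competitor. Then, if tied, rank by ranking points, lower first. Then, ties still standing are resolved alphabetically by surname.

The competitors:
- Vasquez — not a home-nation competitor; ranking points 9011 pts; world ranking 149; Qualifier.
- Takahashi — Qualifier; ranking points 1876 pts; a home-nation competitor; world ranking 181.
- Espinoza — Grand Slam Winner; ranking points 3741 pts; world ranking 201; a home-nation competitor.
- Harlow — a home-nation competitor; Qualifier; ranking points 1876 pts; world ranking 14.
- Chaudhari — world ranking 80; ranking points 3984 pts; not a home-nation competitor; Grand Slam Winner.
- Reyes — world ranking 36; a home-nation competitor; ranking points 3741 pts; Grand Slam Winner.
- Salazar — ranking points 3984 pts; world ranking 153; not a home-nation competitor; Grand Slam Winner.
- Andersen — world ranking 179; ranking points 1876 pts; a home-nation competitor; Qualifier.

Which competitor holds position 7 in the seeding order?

By status category: Espinoza, Reyes, Chaudhari and Salazar (Grand Slam Winner); then Andersen, Harlow, Takahashi and Vasquez (Qualifier).
Among Espinoza, Reyes, Chaudhari and Salazar, a home-nation competitor before not a home-nation competitor: Espinoza and Reyes (a home-nation competitor) before Chaudhari and Salazar (not a home-nation competitor).
Espinoza and Reyes both have ranking points 3741 pts, so the next rule applies.
Among Espinoza and Reyes, alphabetically by surname: Espinoza before Reyes.
Chaudhari and Salazar both have ranking points 3984 pts, so the next rule applies.
Among Chaudhari and Salazar, alphabetically by surname: Chaudhari before Salazar.
Among Andersen, Harlow, Takahashi and Vasquez, a home-nation competitor before not a home-nation competitor: Andersen, Harlow and Takahashi (a home-nation competitor) before Vasquez (not a home-nation competitor).
Andersen, Harlow and Takahashi all have ranking points 1876 pts, so the next rule applies.
Among Andersen, Harlow and Takahashi, alphabetically by surname: Andersen before Harlow before Takahashi.
Order: Espinoza, Reyes, Chaudhari, Salazar, Andersen, Harlow, Takahashi, Vasquez.

Takahashi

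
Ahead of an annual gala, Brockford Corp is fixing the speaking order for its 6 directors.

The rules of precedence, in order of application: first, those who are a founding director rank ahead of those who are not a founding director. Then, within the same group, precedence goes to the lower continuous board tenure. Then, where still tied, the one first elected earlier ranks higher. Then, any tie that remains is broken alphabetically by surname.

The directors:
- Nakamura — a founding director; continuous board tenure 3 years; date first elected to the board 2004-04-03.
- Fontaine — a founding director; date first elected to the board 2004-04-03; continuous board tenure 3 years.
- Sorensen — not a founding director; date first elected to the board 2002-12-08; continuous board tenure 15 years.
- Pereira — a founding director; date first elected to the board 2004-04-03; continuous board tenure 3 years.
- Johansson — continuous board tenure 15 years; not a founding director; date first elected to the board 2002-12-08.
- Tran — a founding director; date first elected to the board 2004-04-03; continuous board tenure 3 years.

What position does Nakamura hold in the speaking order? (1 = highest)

By the first rule: Fontaine, Nakamura, Pereira and Tran (each a founding director); then Johansson and Sorensen (both not a founding director).
Fontaine, Nakamura, Pereira and Tran all have continuous board tenure 3 years, so the next rule applies.
Fontaine, Nakamura, Pereira and Tran all have date first elected to the board 2004-04-03, so the next rule applies.
Among Fontaine, Nakamura, Pereira and Tran, alphabetically by surname: Fontaine before Nakamura before Pereira before Tran.
Johansson and Sorensen both have continuous board tenure 15 years, so the next rule applies.
Johansson and Sorensen both have date first elected to the board 2002-12-08, so the next rule applies.
Among Johansson and Sorensen, alphabetically by surname: Johansson before Sorensen.
Order: Fontaine, Nakamura, Pereira, Tran, Johansson, Sorensen. So position 2.

2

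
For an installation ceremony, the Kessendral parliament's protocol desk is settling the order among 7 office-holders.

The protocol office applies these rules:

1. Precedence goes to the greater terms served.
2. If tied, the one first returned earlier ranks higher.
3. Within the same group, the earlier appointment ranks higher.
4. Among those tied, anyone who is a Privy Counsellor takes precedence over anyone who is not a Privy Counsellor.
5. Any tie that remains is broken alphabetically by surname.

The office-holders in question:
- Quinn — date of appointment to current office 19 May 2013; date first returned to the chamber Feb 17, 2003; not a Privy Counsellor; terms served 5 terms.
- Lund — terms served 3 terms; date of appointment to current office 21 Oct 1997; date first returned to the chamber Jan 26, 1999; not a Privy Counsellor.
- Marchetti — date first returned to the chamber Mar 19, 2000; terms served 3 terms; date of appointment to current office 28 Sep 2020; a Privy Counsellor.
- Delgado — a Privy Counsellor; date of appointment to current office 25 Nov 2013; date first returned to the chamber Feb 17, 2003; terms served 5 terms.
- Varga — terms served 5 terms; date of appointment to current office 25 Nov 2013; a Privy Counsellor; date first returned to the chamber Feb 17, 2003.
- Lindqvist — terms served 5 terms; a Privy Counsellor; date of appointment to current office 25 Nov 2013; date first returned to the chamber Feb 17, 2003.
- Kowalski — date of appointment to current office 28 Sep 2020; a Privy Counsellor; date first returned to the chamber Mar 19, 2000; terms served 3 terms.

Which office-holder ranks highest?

Quinn

By terms served (higher first): Quinn, Delgado, Lindqvist and Varga (each 5 terms); then Lund, Kowalski and Marchetti (each 3 terms).
Quinn, Delgado, Lindqvist and Varga all have date first returned to the chamber Feb 17, 2003, so the next rule applies.
Among Quinn, Delgado, Lindqvist and Varga, by date of appointment to current office (earlier first): Quinn (19 May 2013) before Delgado, Lindqvist and Varga (25 Nov 2013).
Delgado, Lindqvist and Varga are each a Privy Counsellor, so the next rule applies.
Among Delgado, Lindqvist and Varga, alphabetically by surname: Delgado before Lindqvist before Varga.
Among Lund, Kowalski and Marchetti, by date first returned to the chamber (earlier first): Lund (Jan 26, 1999) before Kowalski and Marchetti (Mar 19, 2000).
Kowalski and Marchetti both have date of appointment to current office 28 Sep 2020, so the next rule applies.
Kowalski and Marchetti are each a Privy Counsellor, so the next rule applies.
Among Kowalski and Marchetti, alphabetically by surname: Kowalski before Marchetti.
Order: Quinn, Delgado, Lindqvist, Varga, Lund, Kowalski, Marchetti.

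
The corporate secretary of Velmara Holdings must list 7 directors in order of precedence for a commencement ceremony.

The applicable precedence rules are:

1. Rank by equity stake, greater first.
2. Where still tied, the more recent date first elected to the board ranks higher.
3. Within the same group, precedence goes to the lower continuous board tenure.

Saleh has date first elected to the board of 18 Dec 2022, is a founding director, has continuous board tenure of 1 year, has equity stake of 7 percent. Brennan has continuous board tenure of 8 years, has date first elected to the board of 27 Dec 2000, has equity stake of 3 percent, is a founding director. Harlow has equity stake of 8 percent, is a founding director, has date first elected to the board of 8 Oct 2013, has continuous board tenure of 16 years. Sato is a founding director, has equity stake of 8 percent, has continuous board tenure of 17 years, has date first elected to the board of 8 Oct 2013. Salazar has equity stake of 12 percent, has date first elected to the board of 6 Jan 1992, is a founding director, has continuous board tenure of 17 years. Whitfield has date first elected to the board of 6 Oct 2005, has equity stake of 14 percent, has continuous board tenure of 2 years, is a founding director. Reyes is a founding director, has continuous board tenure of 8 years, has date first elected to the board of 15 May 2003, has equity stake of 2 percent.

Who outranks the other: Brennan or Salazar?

Salazar

By equity stake (higher first): Whitfield (14 percent); then Salazar (12 percent); then Harlow and Sato (both 8 percent); then Saleh (7 percent); then Brennan (3 percent); then Reyes (2 percent).
Harlow and Sato both have date first elected to the board 8 Oct 2013, so the next rule applies.
Among Harlow and Sato, by continuous board tenure (lower first): Harlow (16 years) before Sato (17 years).
So Salazar takes precedence.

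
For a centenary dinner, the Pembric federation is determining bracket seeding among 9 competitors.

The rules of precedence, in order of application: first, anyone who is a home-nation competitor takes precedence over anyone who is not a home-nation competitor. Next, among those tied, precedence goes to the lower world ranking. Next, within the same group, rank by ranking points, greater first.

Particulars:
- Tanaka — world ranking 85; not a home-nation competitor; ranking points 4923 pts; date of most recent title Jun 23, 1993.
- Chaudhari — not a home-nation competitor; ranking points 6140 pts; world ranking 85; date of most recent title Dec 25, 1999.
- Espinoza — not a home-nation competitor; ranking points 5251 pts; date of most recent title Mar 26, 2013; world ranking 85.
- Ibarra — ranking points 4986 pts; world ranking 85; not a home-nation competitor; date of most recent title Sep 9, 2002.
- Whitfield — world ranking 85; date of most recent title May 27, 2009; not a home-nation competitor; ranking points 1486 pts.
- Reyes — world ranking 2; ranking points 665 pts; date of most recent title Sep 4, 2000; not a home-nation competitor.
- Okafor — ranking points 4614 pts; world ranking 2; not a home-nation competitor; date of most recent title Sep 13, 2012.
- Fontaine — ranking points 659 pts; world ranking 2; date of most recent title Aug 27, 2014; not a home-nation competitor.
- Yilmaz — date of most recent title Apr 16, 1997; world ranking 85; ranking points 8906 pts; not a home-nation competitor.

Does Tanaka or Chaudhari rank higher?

By the first rule: Okafor, Reyes, Fontaine, Yilmaz, Chaudhari, Espinoza, Ibarra, Tanaka and Whitfield (each not a home-nation competitor).
Among Okafor, Reyes, Fontaine, Yilmaz, Chaudhari, Espinoza, Ibarra, Tanaka and Whitfield, by world ranking (lower first): Okafor, Reyes and Fontaine (2) before Yilmaz, Chaudhari, Espinoza, Ibarra, Tanaka and Whitfield (85).
Among Okafor, Reyes and Fontaine, by ranking points (higher first): Okafor (4614 pts) before Reyes (665 pts) before Fontaine (659 pts).
Among Yilmaz, Chaudhari, Espinoza, Ibarra, Tanaka and Whitfield, by ranking points (higher first): Yilmaz (8906 pts) before Chaudhari (6140 pts) before Espinoza (5251 pts) before Ibarra (4986 pts) before Tanaka (4923 pts) before Whitfield (1486 pts).
So Chaudhari takes precedence.

Chaudhari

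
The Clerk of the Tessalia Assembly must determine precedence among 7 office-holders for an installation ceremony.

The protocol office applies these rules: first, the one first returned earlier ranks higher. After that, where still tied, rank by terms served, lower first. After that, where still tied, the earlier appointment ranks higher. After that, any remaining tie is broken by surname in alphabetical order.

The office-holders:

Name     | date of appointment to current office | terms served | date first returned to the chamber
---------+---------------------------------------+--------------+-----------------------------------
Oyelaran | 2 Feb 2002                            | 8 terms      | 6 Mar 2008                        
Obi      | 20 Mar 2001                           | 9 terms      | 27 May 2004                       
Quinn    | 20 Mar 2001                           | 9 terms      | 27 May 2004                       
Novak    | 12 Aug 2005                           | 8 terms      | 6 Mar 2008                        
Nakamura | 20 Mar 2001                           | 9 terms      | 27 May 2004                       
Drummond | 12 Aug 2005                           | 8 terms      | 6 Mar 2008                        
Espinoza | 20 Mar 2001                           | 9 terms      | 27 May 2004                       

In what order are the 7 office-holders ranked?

By date first returned to the chamber (earlier first): Espinoza, Nakamura, Obi and Quinn (each 27 May 2004); then Oyelaran, Drummond and Novak (each 6 Mar 2008).
Espinoza, Nakamura, Obi and Quinn all have terms served 9 terms, so the next rule applies.
Espinoza, Nakamura, Obi and Quinn all have date of appointment to current office 20 Mar 2001, so the next rule applies.
Among Espinoza, Nakamura, Obi and Quinn, alphabetically by surname: Espinoza before Nakamura before Obi before Quinn.
Oyelaran, Drummond and Novak all have terms served 8 terms, so the next rule applies.
Among Oyelaran, Drummond and Novak, by date of appointment to current office (earlier first): Oyelaran (2 Feb 2002) before Drummond and Novak (12 Aug 2005).
Among Drummond and Novak, alphabetically by surname: Drummond before Novak.
Full order: Espinoza, Nakamura, Obi, Quinn, Oyelaran, Drummond, Novak.

Espinoza, Nakamura, Obi, Quinn, Oyelaran, Drummond, Novak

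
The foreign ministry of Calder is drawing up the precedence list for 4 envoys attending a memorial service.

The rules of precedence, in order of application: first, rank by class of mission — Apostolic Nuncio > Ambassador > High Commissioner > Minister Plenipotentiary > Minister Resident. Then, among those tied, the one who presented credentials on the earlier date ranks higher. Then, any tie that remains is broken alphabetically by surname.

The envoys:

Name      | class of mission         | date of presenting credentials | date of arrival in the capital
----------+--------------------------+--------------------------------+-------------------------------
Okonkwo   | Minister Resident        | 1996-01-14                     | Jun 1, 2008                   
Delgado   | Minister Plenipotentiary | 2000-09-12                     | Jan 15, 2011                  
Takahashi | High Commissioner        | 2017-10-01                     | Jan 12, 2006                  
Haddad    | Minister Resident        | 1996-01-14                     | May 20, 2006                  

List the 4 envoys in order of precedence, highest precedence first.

Takahashi, Delgado, Haddad, Okonkwo

By class of mission: Takahashi (High Commissioner); then Delgado (Minister Plenipotentiary); then Haddad and Okonkwo (Minister Resident).
Haddad and Okonkwo both have date of presenting credentials 1996-01-14, so the next rule applies.
Among Haddad and Okonkwo, alphabetically by surname: Haddad before Okonkwo.
Full order: Takahashi, Delgado, Haddad, Okonkwo.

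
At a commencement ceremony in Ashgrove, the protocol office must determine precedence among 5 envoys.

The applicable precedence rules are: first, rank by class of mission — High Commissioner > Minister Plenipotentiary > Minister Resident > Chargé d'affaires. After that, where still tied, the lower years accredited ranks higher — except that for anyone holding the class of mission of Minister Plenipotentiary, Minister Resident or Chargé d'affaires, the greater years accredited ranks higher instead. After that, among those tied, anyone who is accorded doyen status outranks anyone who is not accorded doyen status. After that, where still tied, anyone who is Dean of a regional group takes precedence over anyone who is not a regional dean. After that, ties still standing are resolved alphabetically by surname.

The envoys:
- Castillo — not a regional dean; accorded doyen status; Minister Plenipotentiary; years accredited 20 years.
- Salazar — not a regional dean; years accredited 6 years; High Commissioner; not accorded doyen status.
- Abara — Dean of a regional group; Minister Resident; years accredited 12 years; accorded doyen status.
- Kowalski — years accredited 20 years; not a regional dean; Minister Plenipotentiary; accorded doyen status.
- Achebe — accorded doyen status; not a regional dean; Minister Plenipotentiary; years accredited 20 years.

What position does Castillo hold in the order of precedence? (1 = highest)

3

By class of mission: Salazar (High Commissioner); then Achebe, Castillo and Kowalski (Minister Plenipotentiary); then Abara (Minister Resident).
Achebe, Castillo and Kowalski all have years accredited 20 years, so the next rule applies.
Achebe, Castillo and Kowalski are each accorded doyen status, so the next rule applies.
Achebe, Castillo and Kowalski are each not a regional dean, so the next rule applies.
Among Achebe, Castillo and Kowalski, alphabetically by surname: Achebe before Castillo before Kowalski.
Order: Salazar, Achebe, Castillo, Kowalski, Abara. So position 3.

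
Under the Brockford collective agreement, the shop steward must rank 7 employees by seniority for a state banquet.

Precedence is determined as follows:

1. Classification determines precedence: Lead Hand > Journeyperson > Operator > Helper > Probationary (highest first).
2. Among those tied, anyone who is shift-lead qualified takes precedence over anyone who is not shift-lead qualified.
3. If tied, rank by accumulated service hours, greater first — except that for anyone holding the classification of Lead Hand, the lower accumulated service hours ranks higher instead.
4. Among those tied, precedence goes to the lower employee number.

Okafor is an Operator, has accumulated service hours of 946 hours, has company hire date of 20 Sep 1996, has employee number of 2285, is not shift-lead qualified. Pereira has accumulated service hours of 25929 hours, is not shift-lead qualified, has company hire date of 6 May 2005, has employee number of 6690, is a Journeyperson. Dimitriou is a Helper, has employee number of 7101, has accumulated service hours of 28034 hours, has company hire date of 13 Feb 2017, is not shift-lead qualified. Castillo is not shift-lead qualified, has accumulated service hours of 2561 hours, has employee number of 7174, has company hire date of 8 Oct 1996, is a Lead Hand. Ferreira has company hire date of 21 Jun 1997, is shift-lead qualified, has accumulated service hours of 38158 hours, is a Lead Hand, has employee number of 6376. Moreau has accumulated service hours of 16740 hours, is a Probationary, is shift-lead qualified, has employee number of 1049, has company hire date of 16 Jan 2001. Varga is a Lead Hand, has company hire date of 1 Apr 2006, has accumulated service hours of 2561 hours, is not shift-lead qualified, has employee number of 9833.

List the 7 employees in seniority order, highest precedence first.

By classification: Ferreira, Castillo and Varga (Lead Hand); then Pereira (Journeyperson); then Okafor (Operator); then Dimitriou (Helper); then Moreau (Probationary).
Among Ferreira, Castillo and Varga, shift-lead qualified before not shift-lead qualified: Ferreira (shift-lead qualified) before Castillo and Varga (not shift-lead qualified).
Castillo and Varga both have accumulated service hours 2561 hours, so the next rule applies.
Among Castillo and Varga, by employee number (lower first): Castillo (7174) before Varga (9833).
Full order: Ferreira, Castillo, Varga, Pereira, Okafor, Dimitriou, Moreau.

Ferreira, Castillo, Varga, Pereira, Okafor, Dimitriou, Moreau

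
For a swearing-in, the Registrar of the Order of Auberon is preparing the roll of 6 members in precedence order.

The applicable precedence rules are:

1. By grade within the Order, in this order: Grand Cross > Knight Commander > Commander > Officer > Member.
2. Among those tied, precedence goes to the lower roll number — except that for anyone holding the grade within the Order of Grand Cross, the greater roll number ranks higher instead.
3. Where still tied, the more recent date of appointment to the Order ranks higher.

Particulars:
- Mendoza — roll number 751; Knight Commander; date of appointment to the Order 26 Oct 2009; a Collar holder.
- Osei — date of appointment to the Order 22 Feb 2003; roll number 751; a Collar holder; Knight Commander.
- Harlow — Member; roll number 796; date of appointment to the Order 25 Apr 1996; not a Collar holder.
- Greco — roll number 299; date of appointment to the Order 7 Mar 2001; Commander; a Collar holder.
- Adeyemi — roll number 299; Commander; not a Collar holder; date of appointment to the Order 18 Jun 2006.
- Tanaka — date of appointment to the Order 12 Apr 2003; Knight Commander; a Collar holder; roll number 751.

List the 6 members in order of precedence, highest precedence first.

Mendoza, Tanaka, Osei, Adeyemi, Greco, Harlow

By grade within the Order: Mendoza, Tanaka and Osei (Knight Commander); then Adeyemi and Greco (Commander); then Harlow (Member).
Mendoza, Tanaka and Osei all have roll number 751, so the next rule applies.
Among Mendoza, Tanaka and Osei, by date of appointment to the Order (later first): Mendoza (26 Oct 2009) before Tanaka (12 Apr 2003) before Osei (22 Feb 2003).
Adeyemi and Greco both have roll number 299, so the next rule applies.
Among Adeyemi and Greco, by date of appointment to the Order (later first): Adeyemi (18 Jun 2006) before Greco (7 Mar 2001).
Full order: Mendoza, Tanaka, Osei, Adeyemi, Greco, Harlow.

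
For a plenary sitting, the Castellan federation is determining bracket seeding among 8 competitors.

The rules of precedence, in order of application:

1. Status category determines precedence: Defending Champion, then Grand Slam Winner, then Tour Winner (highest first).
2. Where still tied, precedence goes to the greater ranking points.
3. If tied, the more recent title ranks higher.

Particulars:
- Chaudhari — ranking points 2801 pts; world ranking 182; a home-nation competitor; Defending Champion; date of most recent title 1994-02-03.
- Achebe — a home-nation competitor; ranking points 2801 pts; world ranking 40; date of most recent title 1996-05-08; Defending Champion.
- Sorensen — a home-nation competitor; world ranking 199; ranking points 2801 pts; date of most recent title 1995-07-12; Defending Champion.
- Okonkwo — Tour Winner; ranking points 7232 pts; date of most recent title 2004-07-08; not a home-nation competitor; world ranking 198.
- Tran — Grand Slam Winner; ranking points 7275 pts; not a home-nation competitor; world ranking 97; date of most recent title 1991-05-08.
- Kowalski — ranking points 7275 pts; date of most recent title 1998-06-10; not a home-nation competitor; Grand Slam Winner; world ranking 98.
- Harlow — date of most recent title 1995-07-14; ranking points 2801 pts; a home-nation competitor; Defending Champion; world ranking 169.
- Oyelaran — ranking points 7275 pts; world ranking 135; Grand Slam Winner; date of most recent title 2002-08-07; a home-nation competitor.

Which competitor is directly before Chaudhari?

By status category: Achebe, Harlow, Sorensen and Chaudhari (Defending Champion); then Oyelaran, Kowalski and Tran (Grand Slam Winner); then Okonkwo (Tour Winner).
Achebe, Harlow, Sorensen and Chaudhari all have ranking points 2801 pts, so the next rule applies.
Among Achebe, Harlow, Sorensen and Chaudhari, by date of most recent title (later first): Achebe (1996-05-08) before Harlow (1995-07-14) before Sorensen (1995-07-12) before Chaudhari (1994-02-03).
Oyelaran, Kowalski and Tran all have ranking points 7275 pts, so the next rule applies.
Among Oyelaran, Kowalski and Tran, by date of most recent title (later first): Oyelaran (2002-08-07) before Kowalski (1998-06-10) before Tran (1991-05-08).
Order: Achebe, Harlow, Sorensen, Chaudhari, Oyelaran, Kowalski, Tran, Okonkwo.

Sorensen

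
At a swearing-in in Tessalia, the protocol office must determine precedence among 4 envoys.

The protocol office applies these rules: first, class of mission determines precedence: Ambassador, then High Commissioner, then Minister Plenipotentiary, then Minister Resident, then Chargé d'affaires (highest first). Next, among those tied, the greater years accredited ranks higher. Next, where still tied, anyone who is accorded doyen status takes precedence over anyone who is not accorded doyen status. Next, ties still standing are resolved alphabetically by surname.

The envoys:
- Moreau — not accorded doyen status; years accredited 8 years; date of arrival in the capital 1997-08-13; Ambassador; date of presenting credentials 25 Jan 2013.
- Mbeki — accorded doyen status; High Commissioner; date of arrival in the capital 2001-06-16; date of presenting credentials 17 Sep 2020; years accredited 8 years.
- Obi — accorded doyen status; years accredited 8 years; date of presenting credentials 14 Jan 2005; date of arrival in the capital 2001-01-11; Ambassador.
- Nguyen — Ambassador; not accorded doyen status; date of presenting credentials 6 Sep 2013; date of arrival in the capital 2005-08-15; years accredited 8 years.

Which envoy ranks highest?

Obi

By class of mission: Obi, Moreau and Nguyen (Ambassador); then Mbeki (High Commissioner).
Obi, Moreau and Nguyen all have years accredited 8 years, so the next rule applies.
Among Obi, Moreau and Nguyen, accorded doyen status before not accorded doyen status: Obi (accorded doyen status) before Moreau and Nguyen (not accorded doyen status).
Among Moreau and Nguyen, alphabetically by surname: Moreau before Nguyen.
Order: Obi, Moreau, Nguyen, Mbeki.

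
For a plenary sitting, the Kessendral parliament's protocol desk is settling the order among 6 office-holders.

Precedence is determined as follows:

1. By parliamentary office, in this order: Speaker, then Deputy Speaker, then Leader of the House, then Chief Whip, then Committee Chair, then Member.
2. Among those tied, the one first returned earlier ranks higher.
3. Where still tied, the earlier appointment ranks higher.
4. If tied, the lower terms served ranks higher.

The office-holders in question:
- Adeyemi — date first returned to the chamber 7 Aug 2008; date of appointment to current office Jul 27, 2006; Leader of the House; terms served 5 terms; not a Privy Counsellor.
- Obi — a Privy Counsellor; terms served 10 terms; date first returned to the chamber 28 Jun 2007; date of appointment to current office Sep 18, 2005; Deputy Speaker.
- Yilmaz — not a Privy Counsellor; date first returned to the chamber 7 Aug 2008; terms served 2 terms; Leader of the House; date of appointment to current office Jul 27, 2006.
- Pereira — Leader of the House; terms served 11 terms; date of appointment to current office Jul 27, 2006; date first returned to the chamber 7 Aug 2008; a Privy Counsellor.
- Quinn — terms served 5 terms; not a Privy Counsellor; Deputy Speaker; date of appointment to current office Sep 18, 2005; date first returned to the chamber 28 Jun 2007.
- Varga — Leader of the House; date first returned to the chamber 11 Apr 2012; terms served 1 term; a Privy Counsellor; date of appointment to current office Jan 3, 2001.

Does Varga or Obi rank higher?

By parliamentary office: Quinn and Obi (Deputy Speaker); then Yilmaz, Adeyemi, Pereira and Varga (Leader of the House).
Quinn and Obi both have date first returned to the chamber 28 Jun 2007, so the next rule applies.
Quinn and Obi both have date of appointment to current office Sep 18, 2005, so the next rule applies.
Among Quinn and Obi, by terms served (lower first): Quinn (5 terms) before Obi (10 terms).
Among Yilmaz, Adeyemi, Pereira and Varga, by date first returned to the chamber (earlier first): Yilmaz, Adeyemi and Pereira (7 Aug 2008) before Varga (11 Apr 2012).
Yilmaz, Adeyemi and Pereira all have date of appointment to current office Jul 27, 2006, so the next rule applies.
Among Yilmaz, Adeyemi and Pereira, by terms served (lower first): Yilmaz (2 terms) before Adeyemi (5 terms) before Pereira (11 terms).
So Obi takes precedence.

Obi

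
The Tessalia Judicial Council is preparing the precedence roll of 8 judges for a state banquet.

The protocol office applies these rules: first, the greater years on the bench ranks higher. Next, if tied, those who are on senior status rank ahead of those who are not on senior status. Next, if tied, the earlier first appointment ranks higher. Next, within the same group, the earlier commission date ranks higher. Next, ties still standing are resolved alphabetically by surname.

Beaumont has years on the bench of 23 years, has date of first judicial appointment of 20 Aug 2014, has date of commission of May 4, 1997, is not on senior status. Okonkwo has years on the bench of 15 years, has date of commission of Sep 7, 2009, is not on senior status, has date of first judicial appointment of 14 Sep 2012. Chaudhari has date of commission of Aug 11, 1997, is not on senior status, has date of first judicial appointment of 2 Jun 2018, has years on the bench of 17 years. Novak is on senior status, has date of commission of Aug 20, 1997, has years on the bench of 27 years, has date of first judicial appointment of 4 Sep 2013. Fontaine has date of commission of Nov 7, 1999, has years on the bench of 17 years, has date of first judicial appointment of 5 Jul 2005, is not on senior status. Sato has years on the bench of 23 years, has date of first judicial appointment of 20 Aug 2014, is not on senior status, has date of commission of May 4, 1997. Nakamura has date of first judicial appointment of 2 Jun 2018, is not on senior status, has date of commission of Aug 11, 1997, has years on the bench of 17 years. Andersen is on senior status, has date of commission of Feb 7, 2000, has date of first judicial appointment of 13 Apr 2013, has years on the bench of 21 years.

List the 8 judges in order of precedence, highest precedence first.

Novak, Beaumont, Sato, Andersen, Fontaine, Chaudhari, Nakamura, Okonkwo

By years on the bench (higher first): Novak (27 years); then Beaumont and Sato (both 23 years); then Andersen (21 years); then Fontaine, Chaudhari and Nakamura (each 17 years); then Okonkwo (15 years).
Beaumont and Sato are each not on senior status, so the next rule applies.
Beaumont and Sato both have date of first judicial appointment 20 Aug 2014, so the next rule applies.
Beaumont and Sato both have date of commission May 4, 1997, so the next rule applies.
Among Beaumont and Sato, alphabetically by surname: Beaumont before Sato.
Fontaine, Chaudhari and Nakamura are each not on senior status, so the next rule applies.
Among Fontaine, Chaudhari and Nakamura, by date of first judicial appointment (earlier first): Fontaine (5 Jul 2005) before Chaudhari and Nakamura (2 Jun 2018).
Chaudhari and Nakamura both have date of commission Aug 11, 1997, so the next rule applies.
Among Chaudhari and Nakamura, alphabetically by surname: Chaudhari before Nakamura.
Full order: Novak, Beaumont, Sato, Andersen, Fontaine, Chaudhari, Nakamura, Okonkwo.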